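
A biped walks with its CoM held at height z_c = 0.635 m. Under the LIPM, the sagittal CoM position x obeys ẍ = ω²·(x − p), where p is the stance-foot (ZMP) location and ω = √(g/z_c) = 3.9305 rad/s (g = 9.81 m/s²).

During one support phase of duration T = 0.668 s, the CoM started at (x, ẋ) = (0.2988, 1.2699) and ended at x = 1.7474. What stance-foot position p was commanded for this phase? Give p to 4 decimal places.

p = 0.4286

ωT = 3.9305·0.668 = 2.625574; cosh(ωT) = 6.942449, sinh(ωT) = 6.870051
x(T) = p + (x₀−p)·cosh(ωT) + (ẋ₀/ω)·sinh(ωT) ⇒ p·(1 − cosh) = x(T) − x₀·cosh − (ẋ₀/ω)·sinh
numerator   = 1.7474 − (0.2988)·6.942449 − (1.2699/3.9305)·6.870051 = -2.546639
denominator = 1 − 6.942449 = -5.942449
p = -2.546639 / -5.942449 = 0.4286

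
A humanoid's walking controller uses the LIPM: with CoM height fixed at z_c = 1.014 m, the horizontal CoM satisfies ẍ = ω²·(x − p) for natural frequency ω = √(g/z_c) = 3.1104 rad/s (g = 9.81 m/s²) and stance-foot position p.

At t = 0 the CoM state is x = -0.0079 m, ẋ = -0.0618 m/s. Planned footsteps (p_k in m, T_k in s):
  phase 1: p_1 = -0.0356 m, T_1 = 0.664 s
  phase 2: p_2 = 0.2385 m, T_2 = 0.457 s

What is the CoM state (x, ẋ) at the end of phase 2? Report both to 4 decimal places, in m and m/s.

x = -0.2337, ẋ = -1.2675

phase 1: p=-0.0356, T=0.664, ωT=2.065306, cosh=4.007244, sinh=3.880464; start (x,ẋ)=(-0.007900, -0.061800) → end (x,ẋ)=(-0.001700, 0.086686)
phase 2: p=0.2385, T=0.457, ωT=1.421453, cosh=2.192249, sinh=1.950886; start (x,ẋ)=(-0.001700, 0.086686) → end (x,ẋ)=(-0.233707, -1.267503)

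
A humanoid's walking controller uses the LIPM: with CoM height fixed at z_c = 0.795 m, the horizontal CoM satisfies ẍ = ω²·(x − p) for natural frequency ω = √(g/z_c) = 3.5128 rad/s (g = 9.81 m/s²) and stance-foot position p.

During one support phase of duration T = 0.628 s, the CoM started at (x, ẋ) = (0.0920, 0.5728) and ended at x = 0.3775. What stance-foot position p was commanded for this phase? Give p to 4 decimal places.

ωT = 3.5128·0.628 = 2.206038; cosh(ωT) = 4.594906, sinh(ωT) = 4.484769
x(T) = p + (x₀−p)·cosh(ωT) + (ẋ₀/ω)·sinh(ωT) ⇒ p·(1 − cosh) = x(T) − x₀·cosh − (ẋ₀/ω)·sinh
numerator   = 0.3775 − (0.0920)·4.594906 − (0.5728/3.5128)·4.484769 = -0.776521
denominator = 1 − 4.594906 = -3.594906
p = -0.776521 / -3.594906 = 0.2160

p = 0.2160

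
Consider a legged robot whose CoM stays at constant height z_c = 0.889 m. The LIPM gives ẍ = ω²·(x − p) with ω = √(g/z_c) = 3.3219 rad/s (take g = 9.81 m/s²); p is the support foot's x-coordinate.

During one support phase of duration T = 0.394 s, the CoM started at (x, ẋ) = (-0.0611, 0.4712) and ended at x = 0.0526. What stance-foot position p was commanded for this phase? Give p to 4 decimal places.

p = 0.0704

ωT = 3.3219·0.394 = 1.308829; cosh(ωT) = 1.985986, sinh(ωT) = 1.715849
x(T) = p + (x₀−p)·cosh(ωT) + (ẋ₀/ω)·sinh(ωT) ⇒ p·(1 − cosh) = x(T) − x₀·cosh − (ẋ₀/ω)·sinh
numerator   = 0.0526 − (-0.0611)·1.985986 − (0.4712/3.3219)·1.715849 = -0.069444
denominator = 1 − 1.985986 = -0.985986
p = -0.069444 / -0.985986 = 0.0704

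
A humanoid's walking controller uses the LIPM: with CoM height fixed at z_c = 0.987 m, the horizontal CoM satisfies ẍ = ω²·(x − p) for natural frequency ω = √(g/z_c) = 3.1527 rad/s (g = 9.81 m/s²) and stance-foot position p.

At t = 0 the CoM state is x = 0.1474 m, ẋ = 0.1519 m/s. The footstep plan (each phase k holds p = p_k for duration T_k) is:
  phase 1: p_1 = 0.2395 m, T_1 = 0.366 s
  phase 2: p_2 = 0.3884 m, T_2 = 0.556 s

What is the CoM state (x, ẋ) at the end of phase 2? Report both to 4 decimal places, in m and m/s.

x = -0.4598, ẋ = -2.5687

phase 1: p=0.2395, T=0.366, ωT=1.153888, cosh=1.742952, sinh=1.427544; start (x,ẋ)=(0.147400, 0.151900) → end (x,ẋ)=(0.147754, -0.149753)
phase 2: p=0.3884, T=0.556, ωT=1.752901, cosh=2.972296, sinh=2.799026; start (x,ẋ)=(0.147754, -0.149753) → end (x,ẋ)=(-0.459823, -2.568682)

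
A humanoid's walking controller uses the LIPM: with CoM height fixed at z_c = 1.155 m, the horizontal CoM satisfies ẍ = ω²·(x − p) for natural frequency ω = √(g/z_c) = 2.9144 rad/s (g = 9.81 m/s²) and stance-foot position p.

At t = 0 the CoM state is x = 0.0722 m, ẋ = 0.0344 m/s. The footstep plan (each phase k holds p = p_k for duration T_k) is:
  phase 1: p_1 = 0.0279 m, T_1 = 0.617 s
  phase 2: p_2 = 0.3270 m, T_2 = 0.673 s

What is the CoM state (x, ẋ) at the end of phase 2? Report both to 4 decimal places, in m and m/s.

phase 1: p=0.0279, T=0.617, ωT=1.798185, cosh=3.102138, sinh=2.936538; start (x,ẋ)=(0.072200, 0.034400) → end (x,ẋ)=(0.199986, 0.485844)
phase 2: p=0.3270, T=0.673, ωT=1.961391, cosh=3.624937, sinh=3.484274; start (x,ẋ)=(0.199986, 0.485844) → end (x,ẋ)=(0.447427, 0.471381)

x = 0.4474, ẋ = 0.4714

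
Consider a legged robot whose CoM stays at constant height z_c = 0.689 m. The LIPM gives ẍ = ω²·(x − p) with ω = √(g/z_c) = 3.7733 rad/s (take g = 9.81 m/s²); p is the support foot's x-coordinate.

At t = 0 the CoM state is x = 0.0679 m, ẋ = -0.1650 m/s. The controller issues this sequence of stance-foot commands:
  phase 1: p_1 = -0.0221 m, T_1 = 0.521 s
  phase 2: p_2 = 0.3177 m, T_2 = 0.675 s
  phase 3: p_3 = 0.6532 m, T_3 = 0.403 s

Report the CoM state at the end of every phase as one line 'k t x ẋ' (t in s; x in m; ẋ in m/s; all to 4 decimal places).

1 0.5210 0.1525 0.5881
2 1.1960 0.2454 -0.1781
3 1.5990 -0.4271 -3.7790

phase 1: p=-0.0221, T=0.521, ωT=1.965889, cosh=3.640646, sinh=3.500615; start (x,ẋ)=(0.067900, -0.165000) → end (x,ẋ)=(0.152482, 0.588092)
phase 2: p=0.3177, T=0.675, ωT=2.546978, cosh=6.423385, sinh=6.345067; start (x,ẋ)=(0.152482, 0.588092) → end (x,ẋ)=(0.245360, -0.178079)
phase 3: p=0.6532, T=0.403, ωT=1.520640, cosh=2.396862, sinh=2.178290; start (x,ẋ)=(0.245360, -0.178079) → end (x,ẋ)=(-0.427141, -3.779011)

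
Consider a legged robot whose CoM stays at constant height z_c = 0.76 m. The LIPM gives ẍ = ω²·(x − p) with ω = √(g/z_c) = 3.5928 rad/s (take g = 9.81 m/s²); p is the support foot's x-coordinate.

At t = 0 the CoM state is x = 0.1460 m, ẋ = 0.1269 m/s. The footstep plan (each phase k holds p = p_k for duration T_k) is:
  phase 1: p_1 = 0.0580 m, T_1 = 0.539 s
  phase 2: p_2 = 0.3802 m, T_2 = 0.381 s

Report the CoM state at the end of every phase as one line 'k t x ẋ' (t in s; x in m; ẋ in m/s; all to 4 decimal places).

1 0.5390 0.4894 1.5226
2 0.9200 1.3877 3.9073

phase 1: p=0.0580, T=0.539, ωT=1.936519, cosh=3.539388, sinh=3.395183; start (x,ẋ)=(0.146000, 0.126900) → end (x,ẋ)=(0.489386, 1.522591)
phase 2: p=0.3802, T=0.381, ωT=1.368857, cosh=2.092626, sinh=1.838228; start (x,ẋ)=(0.489386, 1.522591) → end (x,ẋ)=(1.387708, 3.907322)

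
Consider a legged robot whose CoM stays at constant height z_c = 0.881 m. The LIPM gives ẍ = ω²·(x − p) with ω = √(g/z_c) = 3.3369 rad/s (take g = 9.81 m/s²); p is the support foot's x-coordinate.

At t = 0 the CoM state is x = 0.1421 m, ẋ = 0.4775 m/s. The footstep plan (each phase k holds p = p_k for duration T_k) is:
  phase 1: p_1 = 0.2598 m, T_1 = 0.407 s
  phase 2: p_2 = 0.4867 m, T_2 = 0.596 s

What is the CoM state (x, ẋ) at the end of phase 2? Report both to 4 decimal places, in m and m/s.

x = -0.0015, ẋ = -1.4950

phase 1: p=0.2598, T=0.407, ωT=1.358118, cosh=2.073006, sinh=1.815862; start (x,ẋ)=(0.142100, 0.477500) → end (x,ẋ)=(0.275651, 0.276675)
phase 2: p=0.4867, T=0.596, ωT=1.988792, cosh=3.721783, sinh=3.584922; start (x,ẋ)=(0.275651, 0.276675) → end (x,ẋ)=(-0.001538, -1.494951)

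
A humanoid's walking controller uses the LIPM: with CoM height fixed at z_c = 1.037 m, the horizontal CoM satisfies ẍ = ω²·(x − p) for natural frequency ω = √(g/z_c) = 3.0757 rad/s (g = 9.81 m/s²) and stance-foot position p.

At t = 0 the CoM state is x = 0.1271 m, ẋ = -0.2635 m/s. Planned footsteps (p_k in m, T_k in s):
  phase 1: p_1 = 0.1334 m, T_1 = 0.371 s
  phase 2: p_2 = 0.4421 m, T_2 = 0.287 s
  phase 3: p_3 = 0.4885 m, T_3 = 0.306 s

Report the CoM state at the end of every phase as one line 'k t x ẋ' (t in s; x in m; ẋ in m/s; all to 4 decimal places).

phase 1: p=0.1334, T=0.371, ωT=1.141085, cosh=1.724817, sinh=1.405345; start (x,ẋ)=(0.127100, -0.263500) → end (x,ẋ)=(0.002136, -0.481721)
phase 2: p=0.4421, T=0.287, ωT=0.882726, cosh=1.415567, sinh=1.001913; start (x,ẋ)=(0.002136, -0.481721) → end (x,ẋ)=(-0.337620, -2.037696)
phase 3: p=0.4885, T=0.306, ωT=0.941164, cosh=1.476568, sinh=1.086395; start (x,ẋ)=(-0.337620, -2.037696) → end (x,ẋ)=(-1.451075, -5.769216)

1 0.3710 0.0021 -0.4817
2 0.6580 -0.3376 -2.0377
3 0.9640 -1.4511 -5.7692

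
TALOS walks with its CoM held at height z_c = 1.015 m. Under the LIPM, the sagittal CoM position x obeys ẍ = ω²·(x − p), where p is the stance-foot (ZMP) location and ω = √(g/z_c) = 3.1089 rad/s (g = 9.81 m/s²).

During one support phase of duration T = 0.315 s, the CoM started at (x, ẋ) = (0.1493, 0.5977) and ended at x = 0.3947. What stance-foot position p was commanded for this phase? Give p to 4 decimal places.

ωT = 3.1089·0.315 = 0.979304; cosh(ωT) = 1.519087, sinh(ωT) = 1.143514
x(T) = p + (x₀−p)·cosh(ωT) + (ẋ₀/ω)·sinh(ωT) ⇒ p·(1 − cosh) = x(T) − x₀·cosh − (ẋ₀/ω)·sinh
numerator   = 0.3947 − (0.1493)·1.519087 − (0.5977/3.1089)·1.143514 = -0.051945
denominator = 1 − 1.519087 = -0.519087
p = -0.051945 / -0.519087 = 0.1001

p = 0.1001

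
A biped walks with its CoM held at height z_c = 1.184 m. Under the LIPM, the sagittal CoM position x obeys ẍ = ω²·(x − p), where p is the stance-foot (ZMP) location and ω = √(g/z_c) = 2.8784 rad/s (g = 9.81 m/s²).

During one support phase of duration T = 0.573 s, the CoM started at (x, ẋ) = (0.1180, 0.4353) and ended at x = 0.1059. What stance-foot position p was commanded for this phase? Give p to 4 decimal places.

ωT = 2.8784·0.573 = 1.649323; cosh(ωT) = 2.697818, sinh(ωT) = 2.505639
x(T) = p + (x₀−p)·cosh(ωT) + (ẋ₀/ω)·sinh(ωT) ⇒ p·(1 − cosh) = x(T) − x₀·cosh − (ẋ₀/ω)·sinh
numerator   = 0.1059 − (0.1180)·2.697818 − (0.4353/2.8784)·2.505639 = -0.591370
denominator = 1 − 2.697818 = -1.697818
p = -0.591370 / -1.697818 = 0.3483

p = 0.3483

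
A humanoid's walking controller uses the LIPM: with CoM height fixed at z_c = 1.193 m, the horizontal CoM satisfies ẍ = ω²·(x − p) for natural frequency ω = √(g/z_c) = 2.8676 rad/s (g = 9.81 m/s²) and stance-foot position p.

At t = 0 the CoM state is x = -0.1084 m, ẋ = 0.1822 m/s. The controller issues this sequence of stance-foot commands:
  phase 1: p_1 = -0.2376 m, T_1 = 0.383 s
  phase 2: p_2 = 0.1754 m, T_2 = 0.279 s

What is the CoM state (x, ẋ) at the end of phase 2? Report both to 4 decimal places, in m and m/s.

phase 1: p=-0.2376, T=0.383, ωT=1.098291, cosh=1.666238, sinh=1.332798; start (x,ẋ)=(-0.108400, 0.182200) → end (x,ẋ)=(0.062361, 0.797382)
phase 2: p=0.1754, T=0.279, ωT=0.800060, cosh=1.337489, sinh=0.888187; start (x,ẋ)=(0.062361, 0.797382) → end (x,ẋ)=(0.271186, 0.778582)

x = 0.2712, ẋ = 0.7786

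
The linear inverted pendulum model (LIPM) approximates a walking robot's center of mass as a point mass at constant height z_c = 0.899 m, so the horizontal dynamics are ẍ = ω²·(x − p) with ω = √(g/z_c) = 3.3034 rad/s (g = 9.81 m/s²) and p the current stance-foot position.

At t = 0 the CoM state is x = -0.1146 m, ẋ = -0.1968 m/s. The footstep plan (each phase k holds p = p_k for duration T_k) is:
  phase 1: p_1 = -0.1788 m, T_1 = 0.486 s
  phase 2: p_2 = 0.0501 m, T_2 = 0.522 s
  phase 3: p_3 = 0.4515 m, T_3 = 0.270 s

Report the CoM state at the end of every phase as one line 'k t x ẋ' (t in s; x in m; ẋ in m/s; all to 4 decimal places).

1 0.4860 -0.1549 -0.0030
2 1.0080 -0.5454 -1.8471
3 1.2780 -1.5365 -5.9745

phase 1: p=-0.1788, T=0.486, ωT=1.605452, cosh=2.590455, sinh=2.389657; start (x,ẋ)=(-0.114600, -0.196800) → end (x,ẋ)=(-0.154857, -0.003007)
phase 2: p=0.0501, T=0.522, ωT=1.724375, cosh=2.893649, sinh=2.715364; start (x,ẋ)=(-0.154857, -0.003007) → end (x,ẋ)=(-0.545444, -1.847149)
phase 3: p=0.4515, T=0.270, ωT=0.891918, cosh=1.424837, sinh=1.014968; start (x,ẋ)=(-0.545444, -1.847149) → end (x,ẋ)=(-1.536518, -5.974485)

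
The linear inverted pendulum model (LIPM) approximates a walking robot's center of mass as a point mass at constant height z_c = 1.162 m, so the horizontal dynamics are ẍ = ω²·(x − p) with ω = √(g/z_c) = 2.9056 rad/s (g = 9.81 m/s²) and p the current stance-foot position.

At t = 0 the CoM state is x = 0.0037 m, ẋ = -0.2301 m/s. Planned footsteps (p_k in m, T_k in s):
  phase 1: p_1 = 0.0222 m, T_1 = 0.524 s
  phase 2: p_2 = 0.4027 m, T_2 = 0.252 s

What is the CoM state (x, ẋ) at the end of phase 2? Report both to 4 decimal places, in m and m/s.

x = -0.5469, ẋ = -2.2460

phase 1: p=0.0222, T=0.524, ωT=1.522534, cosh=2.400993, sinh=2.182835; start (x,ẋ)=(0.003700, -0.230100) → end (x,ẋ)=(-0.195081, -0.669804)
phase 2: p=0.4027, T=0.252, ωT=0.732211, cosh=1.280259, sinh=0.799415; start (x,ẋ)=(-0.195081, -0.669804) → end (x,ẋ)=(-0.546897, -2.246036)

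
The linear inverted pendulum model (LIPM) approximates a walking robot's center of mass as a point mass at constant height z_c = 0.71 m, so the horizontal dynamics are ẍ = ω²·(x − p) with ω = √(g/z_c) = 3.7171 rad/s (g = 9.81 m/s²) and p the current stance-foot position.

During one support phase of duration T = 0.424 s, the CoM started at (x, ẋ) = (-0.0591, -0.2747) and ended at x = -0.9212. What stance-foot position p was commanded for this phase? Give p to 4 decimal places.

ωT = 3.7171·0.424 = 1.576050; cosh(ωT) = 2.521304, sinh(ωT) = 2.314514
x(T) = p + (x₀−p)·cosh(ωT) + (ẋ₀/ω)·sinh(ωT) ⇒ p·(1 − cosh) = x(T) − x₀·cosh − (ẋ₀/ω)·sinh
numerator   = -0.9212 − (-0.0591)·2.521304 − (-0.2747/3.7171)·2.314514 = -0.601144
denominator = 1 − 2.521304 = -1.521304
p = -0.601144 / -1.521304 = 0.3952

p = 0.3952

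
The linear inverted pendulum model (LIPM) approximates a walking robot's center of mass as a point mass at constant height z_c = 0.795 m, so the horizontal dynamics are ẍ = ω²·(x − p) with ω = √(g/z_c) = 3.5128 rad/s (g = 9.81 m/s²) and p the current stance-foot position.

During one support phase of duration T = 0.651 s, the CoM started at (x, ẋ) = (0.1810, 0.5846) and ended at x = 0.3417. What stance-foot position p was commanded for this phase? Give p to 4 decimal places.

p = 0.3446

ωT = 3.5128·0.651 = 2.286833; cosh(ωT) = 4.972649, sinh(ωT) = 4.871062
x(T) = p + (x₀−p)·cosh(ωT) + (ẋ₀/ω)·sinh(ωT) ⇒ p·(1 − cosh) = x(T) − x₀·cosh − (ẋ₀/ω)·sinh
numerator   = 0.3417 − (0.1810)·4.972649 − (0.5846/3.5128)·4.871062 = -1.368991
denominator = 1 − 4.972649 = -3.972649
p = -1.368991 / -3.972649 = 0.3446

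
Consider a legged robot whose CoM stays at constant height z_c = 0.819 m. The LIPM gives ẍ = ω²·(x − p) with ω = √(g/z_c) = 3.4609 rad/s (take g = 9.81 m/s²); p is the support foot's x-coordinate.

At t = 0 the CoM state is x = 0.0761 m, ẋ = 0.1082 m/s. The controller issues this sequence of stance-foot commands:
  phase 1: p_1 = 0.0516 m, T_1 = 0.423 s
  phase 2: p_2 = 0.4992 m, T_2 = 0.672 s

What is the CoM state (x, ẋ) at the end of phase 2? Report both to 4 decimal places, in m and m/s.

x = -0.5796, ẋ = -3.5816

phase 1: p=0.0516, T=0.423, ωT=1.463961, cosh=2.277183, sinh=2.045865; start (x,ẋ)=(0.076100, 0.108200) → end (x,ẋ)=(0.171352, 0.419864)
phase 2: p=0.4992, T=0.672, ωT=2.325725, cosh=5.165904, sinh=5.068191; start (x,ẋ)=(0.171352, 0.419864) → end (x,ẋ)=(-0.579576, -3.581641)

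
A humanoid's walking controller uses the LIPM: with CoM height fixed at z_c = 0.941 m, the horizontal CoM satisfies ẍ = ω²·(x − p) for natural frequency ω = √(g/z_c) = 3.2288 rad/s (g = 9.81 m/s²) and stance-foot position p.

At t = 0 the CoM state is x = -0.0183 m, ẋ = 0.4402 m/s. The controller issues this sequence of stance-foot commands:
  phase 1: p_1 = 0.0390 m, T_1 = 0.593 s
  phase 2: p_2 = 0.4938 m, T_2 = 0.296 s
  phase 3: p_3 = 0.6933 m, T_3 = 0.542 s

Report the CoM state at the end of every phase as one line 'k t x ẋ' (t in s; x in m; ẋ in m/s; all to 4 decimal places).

1 0.5930 0.2928 0.9118
2 0.8890 0.5068 0.6420
3 1.4310 0.6952 0.2222

phase 1: p=0.0390, T=0.593, ωT=1.914678, cosh=3.466073, sinh=3.318684; start (x,ẋ)=(-0.018300, 0.440200) → end (x,ẋ)=(0.292848, 0.911775)
phase 2: p=0.4938, T=0.296, ωT=0.955725, cosh=1.492544, sinh=1.108011; start (x,ẋ)=(0.292848, 0.911775) → end (x,ẋ)=(0.506760, 0.641951)
phase 3: p=0.6933, T=0.542, ωT=1.750010, cosh=2.964215, sinh=2.790443; start (x,ẋ)=(0.506760, 0.641951) → end (x,ẋ)=(0.695151, 0.222194)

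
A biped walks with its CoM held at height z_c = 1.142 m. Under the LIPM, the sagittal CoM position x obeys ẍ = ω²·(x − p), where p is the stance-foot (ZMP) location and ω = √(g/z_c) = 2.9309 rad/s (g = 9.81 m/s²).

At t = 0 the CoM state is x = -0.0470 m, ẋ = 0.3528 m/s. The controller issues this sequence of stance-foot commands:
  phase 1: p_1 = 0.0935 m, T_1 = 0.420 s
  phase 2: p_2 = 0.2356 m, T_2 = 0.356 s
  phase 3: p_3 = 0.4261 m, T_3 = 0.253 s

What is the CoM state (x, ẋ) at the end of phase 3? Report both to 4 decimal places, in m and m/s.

phase 1: p=0.0935, T=0.420, ωT=1.230978, cosh=1.858292, sinh=1.566285; start (x,ẋ)=(-0.047000, 0.352800) → end (x,ẋ)=(0.020948, 0.010623)
phase 2: p=0.2356, T=0.356, ωT=1.043400, cosh=1.595554, sinh=1.243300; start (x,ẋ)=(0.020948, 0.010623) → end (x,ẋ)=(-0.102383, -0.765241)
phase 3: p=0.4261, T=0.253, ωT=0.741518, cosh=1.287755, sinh=0.811364; start (x,ẋ)=(-0.102383, -0.765241) → end (x,ẋ)=(-0.466299, -2.242190)

x = -0.4663, ẋ = -2.2422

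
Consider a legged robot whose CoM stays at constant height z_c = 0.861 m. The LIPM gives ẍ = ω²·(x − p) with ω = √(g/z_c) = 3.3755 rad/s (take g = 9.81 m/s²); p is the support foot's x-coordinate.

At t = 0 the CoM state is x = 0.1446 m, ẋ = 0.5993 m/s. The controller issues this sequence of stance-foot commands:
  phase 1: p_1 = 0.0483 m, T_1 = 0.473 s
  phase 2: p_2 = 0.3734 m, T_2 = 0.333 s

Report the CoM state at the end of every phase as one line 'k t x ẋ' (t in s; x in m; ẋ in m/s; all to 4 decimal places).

1 0.4730 0.7160 2.3092
2 0.8060 1.8976 5.5195

phase 1: p=0.0483, T=0.473, ωT=1.596612, cosh=2.569430, sinh=2.366848; start (x,ẋ)=(0.144600, 0.599300) → end (x,ẋ)=(0.715956, 2.309228)
phase 2: p=0.3734, T=0.333, ωT=1.124042, cosh=1.701115, sinh=1.376151; start (x,ẋ)=(0.715956, 2.309228) → end (x,ẋ)=(1.897572, 5.519502)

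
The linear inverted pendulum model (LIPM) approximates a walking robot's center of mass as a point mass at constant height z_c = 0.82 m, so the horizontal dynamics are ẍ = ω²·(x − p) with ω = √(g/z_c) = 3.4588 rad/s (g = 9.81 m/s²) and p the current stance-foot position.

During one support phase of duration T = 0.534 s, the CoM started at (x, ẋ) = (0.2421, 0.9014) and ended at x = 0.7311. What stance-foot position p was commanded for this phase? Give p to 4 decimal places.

ωT = 3.4588·0.534 = 1.846999; cosh(ωT) = 3.249237, sinh(ωT) = 3.091527
x(T) = p + (x₀−p)·cosh(ωT) + (ẋ₀/ω)·sinh(ωT) ⇒ p·(1 − cosh) = x(T) − x₀·cosh − (ẋ₀/ω)·sinh
numerator   = 0.7311 − (0.2421)·3.249237 − (0.9014/3.4588)·3.091527 = -0.861225
denominator = 1 − 3.249237 = -2.249237
p = -0.861225 / -2.249237 = 0.3829

p = 0.3829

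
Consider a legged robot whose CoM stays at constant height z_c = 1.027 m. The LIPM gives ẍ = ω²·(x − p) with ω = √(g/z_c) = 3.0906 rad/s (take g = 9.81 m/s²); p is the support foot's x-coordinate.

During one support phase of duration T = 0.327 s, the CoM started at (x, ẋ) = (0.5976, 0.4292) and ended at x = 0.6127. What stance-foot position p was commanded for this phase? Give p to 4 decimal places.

ωT = 3.0906·0.327 = 1.010626; cosh(ωT) = 1.555656, sinh(ωT) = 1.191665
x(T) = p + (x₀−p)·cosh(ωT) + (ẋ₀/ω)·sinh(ωT) ⇒ p·(1 − cosh) = x(T) − x₀·cosh − (ẋ₀/ω)·sinh
numerator   = 0.6127 − (0.5976)·1.555656 − (0.4292/3.0906)·1.191665 = -0.482450
denominator = 1 − 1.555656 = -0.555656
p = -0.482450 / -0.555656 = 0.8683

p = 0.8683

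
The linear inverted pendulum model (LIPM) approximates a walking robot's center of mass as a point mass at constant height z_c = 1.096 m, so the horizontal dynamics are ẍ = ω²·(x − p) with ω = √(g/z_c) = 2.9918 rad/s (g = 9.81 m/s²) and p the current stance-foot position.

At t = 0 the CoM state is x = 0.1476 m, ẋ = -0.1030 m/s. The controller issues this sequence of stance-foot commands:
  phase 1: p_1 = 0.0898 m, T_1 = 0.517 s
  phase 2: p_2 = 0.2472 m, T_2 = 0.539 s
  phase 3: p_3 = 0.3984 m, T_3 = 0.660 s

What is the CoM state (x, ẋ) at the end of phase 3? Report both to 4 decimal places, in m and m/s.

phase 1: p=0.0898, T=0.517, ωT=1.546761, cosh=2.454585, sinh=2.241648; start (x,ẋ)=(0.147600, -0.103000) → end (x,ẋ)=(0.154501, 0.134817)
phase 2: p=0.2472, T=0.539, ωT=1.612580, cosh=2.607554, sinh=2.408182; start (x,ẋ)=(0.154501, 0.134817) → end (x,ẋ)=(0.114000, -0.316336)
phase 3: p=0.3984, T=0.660, ωT=1.974588, cosh=3.671235, sinh=3.532416; start (x,ẋ)=(0.114000, -0.316336) → end (x,ẋ)=(-1.019198, -4.166966)

x = -1.0192, ẋ = -4.1670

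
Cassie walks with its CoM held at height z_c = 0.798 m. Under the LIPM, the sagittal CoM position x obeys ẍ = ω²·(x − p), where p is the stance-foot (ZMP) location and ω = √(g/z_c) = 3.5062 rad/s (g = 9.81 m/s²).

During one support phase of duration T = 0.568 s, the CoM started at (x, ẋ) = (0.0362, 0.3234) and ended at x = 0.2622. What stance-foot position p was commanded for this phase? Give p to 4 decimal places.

p = 0.0749

ωT = 3.5062·0.568 = 1.991522; cosh(ωT) = 3.731581, sinh(ωT) = 3.595093
x(T) = p + (x₀−p)·cosh(ωT) + (ẋ₀/ω)·sinh(ωT) ⇒ p·(1 − cosh) = x(T) − x₀·cosh − (ẋ₀/ω)·sinh
numerator   = 0.2622 − (0.0362)·3.731581 − (0.3234/3.5062)·3.595093 = -0.204482
denominator = 1 − 3.731581 = -2.731581
p = -0.204482 / -2.731581 = 0.0749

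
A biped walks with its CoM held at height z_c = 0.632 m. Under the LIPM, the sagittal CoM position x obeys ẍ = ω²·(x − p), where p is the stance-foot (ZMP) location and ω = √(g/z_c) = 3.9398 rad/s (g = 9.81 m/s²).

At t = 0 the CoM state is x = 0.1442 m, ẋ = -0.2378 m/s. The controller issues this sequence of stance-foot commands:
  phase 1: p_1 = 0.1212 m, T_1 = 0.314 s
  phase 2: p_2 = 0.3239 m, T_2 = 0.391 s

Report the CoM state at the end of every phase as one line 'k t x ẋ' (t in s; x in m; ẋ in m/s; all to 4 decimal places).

phase 1: p=0.1212, T=0.314, ωT=1.237097, cosh=1.867911, sinh=1.577686; start (x,ẋ)=(0.144200, -0.237800) → end (x,ẋ)=(0.068935, -0.301227)
phase 2: p=0.3239, T=0.391, ωT=1.540462, cosh=2.440513, sinh=2.226231; start (x,ẋ)=(0.068935, -0.301227) → end (x,ẋ)=(-0.468556, -2.971419)

1 0.3140 0.0689 -0.3012
2 0.7050 -0.4686 -2.9714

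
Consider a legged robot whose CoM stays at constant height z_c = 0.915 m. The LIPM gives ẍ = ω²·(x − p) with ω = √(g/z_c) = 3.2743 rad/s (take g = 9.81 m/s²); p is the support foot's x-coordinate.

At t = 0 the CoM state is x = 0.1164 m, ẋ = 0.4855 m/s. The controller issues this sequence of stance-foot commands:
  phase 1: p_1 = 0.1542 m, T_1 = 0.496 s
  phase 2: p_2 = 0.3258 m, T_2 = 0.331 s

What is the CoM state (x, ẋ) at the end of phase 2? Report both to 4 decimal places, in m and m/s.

x = 0.8654, ẋ = 1.9974

phase 1: p=0.1542, T=0.496, ωT=1.624053, cosh=2.635355, sinh=2.438256; start (x,ẋ)=(0.116400, 0.485500) → end (x,ẋ)=(0.416118, 0.977685)
phase 2: p=0.3258, T=0.331, ωT=1.083793, cosh=1.647090, sinh=1.308781; start (x,ẋ)=(0.416118, 0.977685) → end (x,ẋ)=(0.865356, 1.997381)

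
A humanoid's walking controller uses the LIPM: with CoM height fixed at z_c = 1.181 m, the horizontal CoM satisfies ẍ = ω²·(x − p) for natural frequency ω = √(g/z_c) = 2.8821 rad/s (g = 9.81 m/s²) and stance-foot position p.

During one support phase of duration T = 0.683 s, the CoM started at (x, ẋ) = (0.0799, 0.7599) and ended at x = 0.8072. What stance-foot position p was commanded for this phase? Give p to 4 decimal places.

ωT = 2.8821·0.683 = 1.968474; cosh(ωT) = 3.649707, sinh(ωT) = 3.510037
x(T) = p + (x₀−p)·cosh(ωT) + (ẋ₀/ω)·sinh(ωT) ⇒ p·(1 − cosh) = x(T) − x₀·cosh − (ẋ₀/ω)·sinh
numerator   = 0.8072 − (0.0799)·3.649707 − (0.7599/2.8821)·3.510037 = -0.409875
denominator = 1 − 3.649707 = -2.649707
p = -0.409875 / -2.649707 = 0.1547

p = 0.1547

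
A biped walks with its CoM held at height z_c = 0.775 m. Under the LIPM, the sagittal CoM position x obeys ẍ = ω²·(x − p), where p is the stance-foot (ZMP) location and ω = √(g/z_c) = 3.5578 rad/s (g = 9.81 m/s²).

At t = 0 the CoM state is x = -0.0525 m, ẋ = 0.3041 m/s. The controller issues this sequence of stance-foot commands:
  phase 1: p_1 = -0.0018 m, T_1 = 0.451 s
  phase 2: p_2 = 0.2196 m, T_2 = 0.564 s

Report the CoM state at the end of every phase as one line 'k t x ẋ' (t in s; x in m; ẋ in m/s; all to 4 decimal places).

1 0.4510 0.0710 0.3565
2 1.0150 0.0230 -0.5806

phase 1: p=-0.0018, T=0.451, ωT=1.604568, cosh=2.588343, sinh=2.387366; start (x,ẋ)=(-0.052500, 0.304100) → end (x,ẋ)=(0.071029, 0.356481)
phase 2: p=0.2196, T=0.564, ωT=2.006599, cosh=3.786212, sinh=3.651767; start (x,ẋ)=(0.071029, 0.356481) → end (x,ẋ)=(0.022975, -0.580559)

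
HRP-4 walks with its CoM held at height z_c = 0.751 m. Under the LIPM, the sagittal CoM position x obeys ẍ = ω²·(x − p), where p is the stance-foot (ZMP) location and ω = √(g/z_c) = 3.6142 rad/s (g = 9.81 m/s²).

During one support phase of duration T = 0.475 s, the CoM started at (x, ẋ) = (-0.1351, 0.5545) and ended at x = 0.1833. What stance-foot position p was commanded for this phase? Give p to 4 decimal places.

ωT = 3.6142·0.475 = 1.716745; cosh(ωT) = 2.873015, sinh(ωT) = 2.693365
x(T) = p + (x₀−p)·cosh(ωT) + (ẋ₀/ω)·sinh(ωT) ⇒ p·(1 − cosh) = x(T) − x₀·cosh − (ẋ₀/ω)·sinh
numerator   = 0.1833 − (-0.1351)·2.873015 − (0.5545/3.6142)·2.693365 = 0.158221
denominator = 1 − 2.873015 = -1.873015
p = 0.158221 / -1.873015 = -0.0845

p = -0.0845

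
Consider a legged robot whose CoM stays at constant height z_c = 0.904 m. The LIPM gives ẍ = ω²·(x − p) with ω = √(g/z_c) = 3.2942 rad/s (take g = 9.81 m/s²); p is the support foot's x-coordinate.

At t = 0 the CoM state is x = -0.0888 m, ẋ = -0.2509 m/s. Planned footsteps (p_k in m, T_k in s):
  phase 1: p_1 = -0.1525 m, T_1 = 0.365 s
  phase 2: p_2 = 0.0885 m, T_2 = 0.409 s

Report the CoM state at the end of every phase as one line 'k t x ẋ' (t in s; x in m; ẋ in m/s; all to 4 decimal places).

1 0.3650 -0.1522 -0.1375
2 0.7740 -0.4807 -1.7048

phase 1: p=-0.1525, T=0.365, ωT=1.202383, cosh=1.814258, sinh=1.513780; start (x,ẋ)=(-0.088800, -0.250900) → end (x,ẋ)=(-0.152228, -0.137545)
phase 2: p=0.0885, T=0.409, ωT=1.347328, cosh=2.053533, sinh=1.793599; start (x,ẋ)=(-0.152228, -0.137545) → end (x,ẋ)=(-0.480731, -1.704785)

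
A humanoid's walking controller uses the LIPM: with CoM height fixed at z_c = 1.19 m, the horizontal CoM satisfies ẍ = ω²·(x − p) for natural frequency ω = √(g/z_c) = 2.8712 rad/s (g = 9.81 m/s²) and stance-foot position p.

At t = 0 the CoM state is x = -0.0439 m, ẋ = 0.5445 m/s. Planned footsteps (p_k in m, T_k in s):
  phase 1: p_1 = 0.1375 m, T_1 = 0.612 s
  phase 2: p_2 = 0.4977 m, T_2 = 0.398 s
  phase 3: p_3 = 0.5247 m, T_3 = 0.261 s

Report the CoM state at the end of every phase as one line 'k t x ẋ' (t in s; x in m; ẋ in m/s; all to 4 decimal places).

phase 1: p=0.1375, T=0.612, ωT=1.757174, cosh=2.984284, sinh=2.811753; start (x,ẋ)=(-0.043900, 0.544500) → end (x,ẋ)=(0.129377, 0.160482)
phase 2: p=0.4977, T=0.398, ωT=1.142738, cosh=1.727142, sinh=1.408198; start (x,ẋ)=(0.129377, 0.160482) → end (x,ẋ)=(-0.059737, -1.212035)
phase 3: p=0.5247, T=0.261, ωT=0.749383, cosh=1.294176, sinh=0.821518; start (x,ẋ)=(-0.059737, -1.212035) → end (x,ẋ)=(-0.578456, -2.947123)

1 0.6120 0.1294 0.1605
2 1.0100 -0.0597 -1.2120
3 1.2710 -0.5785 -2.9471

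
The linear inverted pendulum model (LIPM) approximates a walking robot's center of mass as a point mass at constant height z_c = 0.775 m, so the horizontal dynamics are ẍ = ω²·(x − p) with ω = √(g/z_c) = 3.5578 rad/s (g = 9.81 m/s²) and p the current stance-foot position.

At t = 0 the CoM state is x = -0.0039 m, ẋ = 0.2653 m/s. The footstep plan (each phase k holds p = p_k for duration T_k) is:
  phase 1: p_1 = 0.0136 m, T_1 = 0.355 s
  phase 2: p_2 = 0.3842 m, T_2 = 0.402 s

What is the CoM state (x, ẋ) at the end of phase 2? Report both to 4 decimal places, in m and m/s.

phase 1: p=0.0136, T=0.355, ωT=1.263019, cosh=1.909440, sinh=1.626641; start (x,ẋ)=(-0.003900, 0.265300) → end (x,ẋ)=(0.101481, 0.405297)
phase 2: p=0.3842, T=0.402, ωT=1.430236, cosh=2.209468, sinh=1.970216; start (x,ẋ)=(0.101481, 0.405297) → end (x,ẋ)=(-0.016016, -1.086265)

x = -0.0160, ẋ = -1.0863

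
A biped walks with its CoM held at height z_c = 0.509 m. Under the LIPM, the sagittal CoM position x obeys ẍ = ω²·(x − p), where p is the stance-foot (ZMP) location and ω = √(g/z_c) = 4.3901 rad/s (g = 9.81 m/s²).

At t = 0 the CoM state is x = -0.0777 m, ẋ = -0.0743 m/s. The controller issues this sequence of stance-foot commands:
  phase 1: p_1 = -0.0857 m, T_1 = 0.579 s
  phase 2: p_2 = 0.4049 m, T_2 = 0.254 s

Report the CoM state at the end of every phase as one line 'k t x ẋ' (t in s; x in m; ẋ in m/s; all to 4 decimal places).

phase 1: p=-0.0857, T=0.579, ωT=2.541868, cosh=6.391048, sinh=6.312329; start (x,ẋ)=(-0.077700, -0.074300) → end (x,ẋ)=(-0.141404, -0.253161)
phase 2: p=0.4049, T=0.254, ωT=1.115085, cosh=1.688858, sinh=1.360971; start (x,ẋ)=(-0.141404, -0.253161) → end (x,ẋ)=(-0.596212, -3.691610)

1 0.5790 -0.1414 -0.2532
2 0.8330 -0.5962 -3.6916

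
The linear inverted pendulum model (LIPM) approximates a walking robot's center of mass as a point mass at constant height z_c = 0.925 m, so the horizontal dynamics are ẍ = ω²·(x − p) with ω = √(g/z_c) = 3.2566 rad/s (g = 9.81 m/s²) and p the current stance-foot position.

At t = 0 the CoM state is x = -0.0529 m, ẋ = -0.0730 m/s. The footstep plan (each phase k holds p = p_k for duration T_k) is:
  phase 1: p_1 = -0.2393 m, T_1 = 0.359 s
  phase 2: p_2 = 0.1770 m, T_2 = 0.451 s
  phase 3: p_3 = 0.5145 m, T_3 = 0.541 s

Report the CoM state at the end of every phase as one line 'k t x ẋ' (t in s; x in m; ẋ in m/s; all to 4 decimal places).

1 0.3590 0.0571 0.7539
2 0.8100 0.3789 0.9210
3 1.3510 0.9072 1.5128

phase 1: p=-0.2393, T=0.359, ωT=1.169119, cosh=1.764898, sinh=1.454258; start (x,ẋ)=(-0.052900, -0.073000) → end (x,ẋ)=(0.057078, 0.753941)
phase 2: p=0.1770, T=0.451, ωT=1.468727, cosh=2.286959, sinh=2.056741; start (x,ẋ)=(0.057078, 0.753941) → end (x,ẋ)=(0.378904, 0.921000)
phase 3: p=0.5145, T=0.541, ωT=1.761821, cosh=2.997381, sinh=2.825649; start (x,ẋ)=(0.378904, 0.921000) → end (x,ẋ)=(0.907189, 1.512830)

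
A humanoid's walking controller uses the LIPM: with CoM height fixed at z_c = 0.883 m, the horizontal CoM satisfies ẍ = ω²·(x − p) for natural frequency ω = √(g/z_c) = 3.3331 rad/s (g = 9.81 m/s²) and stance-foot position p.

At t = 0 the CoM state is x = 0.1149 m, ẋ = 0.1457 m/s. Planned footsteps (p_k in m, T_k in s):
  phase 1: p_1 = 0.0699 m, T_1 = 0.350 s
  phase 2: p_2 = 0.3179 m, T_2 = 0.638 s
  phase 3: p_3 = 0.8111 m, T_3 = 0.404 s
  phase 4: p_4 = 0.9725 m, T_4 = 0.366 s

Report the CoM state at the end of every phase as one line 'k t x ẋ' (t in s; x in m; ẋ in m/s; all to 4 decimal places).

phase 1: p=0.0699, T=0.350, ωT=1.166585, cosh=1.761218, sinh=1.449790; start (x,ẋ)=(0.114900, 0.145700) → end (x,ẋ)=(0.212530, 0.474063)
phase 2: p=0.3179, T=0.638, ωT=2.126518, cosh=4.252434, sinh=4.133182; start (x,ẋ)=(0.212530, 0.474063) → end (x,ẋ)=(0.457677, 0.564305)
phase 3: p=0.8111, T=0.404, ωT=1.346572, cosh=2.052178, sinh=1.792048; start (x,ẋ)=(0.457677, 0.564305) → end (x,ẋ)=(0.389212, -0.952969)
phase 4: p=0.9725, T=0.366, ωT=1.219915, cosh=1.841077, sinh=1.545822; start (x,ẋ)=(0.389212, -0.952969) → end (x,ẋ)=(-0.543345, -4.759808)

1 0.3500 0.2125 0.4741
2 0.9880 0.4577 0.5643
3 1.3920 0.3892 -0.9530
4 1.7580 -0.5433 -4.7598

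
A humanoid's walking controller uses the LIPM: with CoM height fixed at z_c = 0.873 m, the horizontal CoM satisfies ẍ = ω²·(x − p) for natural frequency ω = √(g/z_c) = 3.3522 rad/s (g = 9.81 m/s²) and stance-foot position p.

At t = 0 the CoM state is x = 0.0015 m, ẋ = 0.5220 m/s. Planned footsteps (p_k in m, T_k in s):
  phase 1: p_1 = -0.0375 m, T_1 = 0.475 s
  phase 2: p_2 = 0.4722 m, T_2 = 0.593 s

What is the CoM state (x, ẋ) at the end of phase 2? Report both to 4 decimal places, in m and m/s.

phase 1: p=-0.0375, T=0.475, ωT=1.592295, cosh=2.559237, sinh=2.355779; start (x,ẋ)=(0.001500, 0.522000) → end (x,ẋ)=(0.429149, 1.643906)
phase 2: p=0.4722, T=0.593, ωT=1.987855, cosh=3.718422, sinh=3.581433; start (x,ẋ)=(0.429149, 1.643906) → end (x,ẋ)=(2.068439, 5.595881)

x = 2.0684, ẋ = 5.5959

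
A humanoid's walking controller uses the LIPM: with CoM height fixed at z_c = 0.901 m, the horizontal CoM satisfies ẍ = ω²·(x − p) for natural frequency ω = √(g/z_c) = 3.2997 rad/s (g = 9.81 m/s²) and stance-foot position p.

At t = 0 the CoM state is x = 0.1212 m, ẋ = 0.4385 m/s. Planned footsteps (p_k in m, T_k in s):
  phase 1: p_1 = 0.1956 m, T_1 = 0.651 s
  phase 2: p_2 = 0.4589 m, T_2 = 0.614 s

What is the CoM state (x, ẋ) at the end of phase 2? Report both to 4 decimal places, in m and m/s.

x = 1.3420, ẋ = 3.0390

phase 1: p=0.1956, T=0.651, ωT=2.148105, cosh=4.342654, sinh=4.225949; start (x,ẋ)=(0.121200, 0.438500) → end (x,ẋ)=(0.434097, 0.866793)
phase 2: p=0.4589, T=0.614, ωT=2.026016, cosh=3.857835, sinh=3.725975; start (x,ẋ)=(0.434097, 0.866793) → end (x,ẋ)=(1.341983, 3.038997)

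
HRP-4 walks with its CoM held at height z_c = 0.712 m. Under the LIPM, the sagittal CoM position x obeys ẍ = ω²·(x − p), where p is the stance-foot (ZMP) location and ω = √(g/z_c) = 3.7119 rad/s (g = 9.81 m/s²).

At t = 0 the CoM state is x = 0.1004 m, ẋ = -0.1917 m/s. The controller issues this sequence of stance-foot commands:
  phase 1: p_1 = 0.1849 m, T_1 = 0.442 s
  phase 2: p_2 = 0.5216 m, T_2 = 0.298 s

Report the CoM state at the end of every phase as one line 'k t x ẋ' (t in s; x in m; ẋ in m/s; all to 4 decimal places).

1 0.4420 -0.1694 -1.2916
2 0.7400 -1.1055 -5.6182

phase 1: p=0.1849, T=0.442, ωT=1.640660, cosh=2.676212, sinh=2.482360; start (x,ẋ)=(0.100400, -0.191700) → end (x,ẋ)=(-0.169441, -1.291636)
phase 2: p=0.5216, T=0.298, ωT=1.106146, cosh=1.676759, sinh=1.345928; start (x,ẋ)=(-0.169441, -1.291636) → end (x,ẋ)=(-1.105454, -5.618167)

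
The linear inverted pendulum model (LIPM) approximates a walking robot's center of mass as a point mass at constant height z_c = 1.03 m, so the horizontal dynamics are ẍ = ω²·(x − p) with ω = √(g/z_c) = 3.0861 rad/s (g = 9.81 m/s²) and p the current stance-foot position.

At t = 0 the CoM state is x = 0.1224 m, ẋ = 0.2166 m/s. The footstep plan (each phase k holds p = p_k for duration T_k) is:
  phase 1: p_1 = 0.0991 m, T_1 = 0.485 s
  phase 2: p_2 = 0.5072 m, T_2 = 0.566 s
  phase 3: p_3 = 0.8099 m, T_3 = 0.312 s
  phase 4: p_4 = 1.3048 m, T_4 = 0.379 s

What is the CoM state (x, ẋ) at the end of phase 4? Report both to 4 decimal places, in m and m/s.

x = -0.6378, ẋ = -5.3834

phase 1: p=0.0991, T=0.485, ωT=1.496758, cosh=2.345520, sinh=2.121665; start (x,ẋ)=(0.122400, 0.216600) → end (x,ẋ)=(0.302661, 0.660600)
phase 2: p=0.5072, T=0.566, ωT=1.746733, cosh=2.955087, sinh=2.780744; start (x,ẋ)=(0.302661, 0.660600) → end (x,ẋ)=(0.498007, 0.196849)
phase 3: p=0.8099, T=0.312, ωT=0.962863, cosh=1.500492, sinh=1.118693; start (x,ẋ)=(0.498007, 0.196849) → end (x,ẋ)=(0.413264, -0.781409)
phase 4: p=1.3048, T=0.379, ωT=1.169632, cosh=1.765644, sinh=1.455163; start (x,ẋ)=(0.413264, -0.781409) → end (x,ẋ)=(-0.637787, -5.383383)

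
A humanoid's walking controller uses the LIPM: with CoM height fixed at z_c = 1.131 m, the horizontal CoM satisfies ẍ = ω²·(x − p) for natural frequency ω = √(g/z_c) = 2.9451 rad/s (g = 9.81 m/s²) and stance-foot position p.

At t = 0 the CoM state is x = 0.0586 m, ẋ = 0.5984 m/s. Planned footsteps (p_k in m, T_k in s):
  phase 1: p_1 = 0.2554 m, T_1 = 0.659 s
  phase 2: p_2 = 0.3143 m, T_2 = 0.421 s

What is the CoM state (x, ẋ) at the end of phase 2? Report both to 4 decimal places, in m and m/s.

phase 1: p=0.2554, T=0.659, ωT=1.940821, cosh=3.554026, sinh=3.410440; start (x,ẋ)=(0.058600, 0.598400) → end (x,ẋ)=(0.248918, 0.150053)
phase 2: p=0.3143, T=0.421, ωT=1.239887, cosh=1.872320, sinh=1.582903; start (x,ẋ)=(0.248918, 0.150053) → end (x,ẋ)=(0.272532, -0.023852)

x = 0.2725, ẋ = -0.0239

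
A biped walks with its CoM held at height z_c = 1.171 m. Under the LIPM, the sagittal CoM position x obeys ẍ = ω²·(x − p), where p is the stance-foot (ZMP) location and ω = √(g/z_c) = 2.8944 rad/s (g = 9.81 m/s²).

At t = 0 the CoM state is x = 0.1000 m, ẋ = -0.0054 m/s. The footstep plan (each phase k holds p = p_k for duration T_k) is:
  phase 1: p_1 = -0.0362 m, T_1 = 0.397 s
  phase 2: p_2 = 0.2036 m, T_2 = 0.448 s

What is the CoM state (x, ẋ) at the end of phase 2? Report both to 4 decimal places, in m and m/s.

x = 0.5134, ẋ = 1.0518

phase 1: p=-0.0362, T=0.397, ωT=1.149077, cosh=1.736104, sinh=1.419175; start (x,ẋ)=(0.100000, -0.005400) → end (x,ẋ)=(0.197610, 0.550088)
phase 2: p=0.2036, T=0.448, ωT=1.296691, cosh=1.965305, sinh=1.691870; start (x,ẋ)=(0.197610, 0.550088) → end (x,ẋ)=(0.513371, 1.051757)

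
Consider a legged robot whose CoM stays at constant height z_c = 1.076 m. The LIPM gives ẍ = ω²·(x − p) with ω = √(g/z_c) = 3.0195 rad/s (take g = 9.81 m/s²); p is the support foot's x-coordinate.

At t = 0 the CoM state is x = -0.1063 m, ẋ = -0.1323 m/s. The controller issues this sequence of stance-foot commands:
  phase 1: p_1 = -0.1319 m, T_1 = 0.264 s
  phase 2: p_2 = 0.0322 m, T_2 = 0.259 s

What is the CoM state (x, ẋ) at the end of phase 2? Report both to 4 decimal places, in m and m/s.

x = -0.2217, ẋ = -0.5832

phase 1: p=-0.1319, T=0.264, ωT=0.797148, cosh=1.334908, sinh=0.884295; start (x,ẋ)=(-0.106300, -0.132300) → end (x,ẋ)=(-0.136472, -0.108253)
phase 2: p=0.0322, T=0.259, ωT=0.782050, cosh=1.321708, sinh=0.864241; start (x,ẋ)=(-0.136472, -0.108253) → end (x,ẋ)=(-0.221719, -0.583241)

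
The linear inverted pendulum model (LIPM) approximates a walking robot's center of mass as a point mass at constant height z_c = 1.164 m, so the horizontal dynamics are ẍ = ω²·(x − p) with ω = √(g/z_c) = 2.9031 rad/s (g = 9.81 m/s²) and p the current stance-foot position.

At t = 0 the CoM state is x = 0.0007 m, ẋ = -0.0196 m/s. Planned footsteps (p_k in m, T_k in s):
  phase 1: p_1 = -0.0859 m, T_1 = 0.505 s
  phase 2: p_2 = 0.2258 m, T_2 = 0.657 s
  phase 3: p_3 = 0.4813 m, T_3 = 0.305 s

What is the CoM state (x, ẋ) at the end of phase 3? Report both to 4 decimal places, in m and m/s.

phase 1: p=-0.0859, T=0.505, ωT=1.466065, cosh=2.281494, sinh=2.050662; start (x,ẋ)=(0.000700, -0.019600) → end (x,ẋ)=(0.097833, 0.470837)
phase 2: p=0.2258, T=0.657, ωT=1.907337, cosh=3.441801, sinh=3.293326; start (x,ẋ)=(0.097833, 0.470837) → end (x,ẋ)=(0.319487, 0.397048)
phase 3: p=0.4813, T=0.305, ωT=0.885445, cosh=1.418297, sinh=1.005767; start (x,ẋ)=(0.319487, 0.397048) → end (x,ẋ)=(0.389356, 0.090662)

x = 0.3894, ẋ = 0.0907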